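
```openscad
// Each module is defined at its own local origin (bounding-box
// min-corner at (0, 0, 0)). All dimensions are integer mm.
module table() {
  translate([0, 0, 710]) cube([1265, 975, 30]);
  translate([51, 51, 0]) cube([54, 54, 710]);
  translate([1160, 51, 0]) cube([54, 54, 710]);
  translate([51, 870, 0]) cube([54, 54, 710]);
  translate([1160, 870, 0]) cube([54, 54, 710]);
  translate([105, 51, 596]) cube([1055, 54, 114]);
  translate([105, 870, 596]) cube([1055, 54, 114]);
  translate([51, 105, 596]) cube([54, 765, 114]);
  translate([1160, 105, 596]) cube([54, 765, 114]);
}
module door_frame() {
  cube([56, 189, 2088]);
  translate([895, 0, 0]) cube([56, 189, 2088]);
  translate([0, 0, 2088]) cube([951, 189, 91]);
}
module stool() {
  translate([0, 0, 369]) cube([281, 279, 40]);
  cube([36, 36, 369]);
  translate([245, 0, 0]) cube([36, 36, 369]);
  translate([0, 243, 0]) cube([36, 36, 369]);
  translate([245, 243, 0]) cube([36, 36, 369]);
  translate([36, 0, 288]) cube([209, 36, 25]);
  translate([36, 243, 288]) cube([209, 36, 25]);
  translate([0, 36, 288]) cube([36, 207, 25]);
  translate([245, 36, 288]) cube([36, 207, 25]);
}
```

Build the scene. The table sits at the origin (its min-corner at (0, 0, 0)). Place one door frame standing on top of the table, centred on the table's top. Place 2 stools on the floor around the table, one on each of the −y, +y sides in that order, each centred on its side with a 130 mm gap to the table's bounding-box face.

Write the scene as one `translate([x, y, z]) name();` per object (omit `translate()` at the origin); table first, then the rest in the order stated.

table();
translate([157, 393, 740]) door_frame();
translate([492, -409, 0]) stool();
translate([492, 1105, 0]) stool();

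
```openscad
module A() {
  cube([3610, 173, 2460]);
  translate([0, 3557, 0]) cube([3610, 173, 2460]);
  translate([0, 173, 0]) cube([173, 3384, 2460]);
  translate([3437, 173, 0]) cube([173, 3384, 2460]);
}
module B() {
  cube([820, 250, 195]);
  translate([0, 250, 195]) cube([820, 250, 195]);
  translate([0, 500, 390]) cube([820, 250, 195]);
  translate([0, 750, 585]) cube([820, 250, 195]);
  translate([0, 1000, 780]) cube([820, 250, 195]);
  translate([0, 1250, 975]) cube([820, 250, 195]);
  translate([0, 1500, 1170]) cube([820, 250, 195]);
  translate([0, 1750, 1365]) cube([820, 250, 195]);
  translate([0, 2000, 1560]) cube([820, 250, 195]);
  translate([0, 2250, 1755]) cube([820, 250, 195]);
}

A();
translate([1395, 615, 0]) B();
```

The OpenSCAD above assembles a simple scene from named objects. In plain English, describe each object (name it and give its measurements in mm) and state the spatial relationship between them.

A is the wall frame of a small rectangular building: four walls, each 2460 mm tall and 173 mm thick, enclosing a footprint 3610 mm (x) by 3730 mm (y) outside-to-outside, with no floor or roof. The front and back walls (the −y and +y sides) span the full width; the two side walls fit between them.

B is a run of 10 identical solid stair steps. Each tread is 820×250 mm and each step block is 195 mm high. Step 1 rests on the floor; step k is offset from step 1 by (k−1)×250 mm in y and (k−1)×195 mm in z.

The staircase sits inside the house frame, centred.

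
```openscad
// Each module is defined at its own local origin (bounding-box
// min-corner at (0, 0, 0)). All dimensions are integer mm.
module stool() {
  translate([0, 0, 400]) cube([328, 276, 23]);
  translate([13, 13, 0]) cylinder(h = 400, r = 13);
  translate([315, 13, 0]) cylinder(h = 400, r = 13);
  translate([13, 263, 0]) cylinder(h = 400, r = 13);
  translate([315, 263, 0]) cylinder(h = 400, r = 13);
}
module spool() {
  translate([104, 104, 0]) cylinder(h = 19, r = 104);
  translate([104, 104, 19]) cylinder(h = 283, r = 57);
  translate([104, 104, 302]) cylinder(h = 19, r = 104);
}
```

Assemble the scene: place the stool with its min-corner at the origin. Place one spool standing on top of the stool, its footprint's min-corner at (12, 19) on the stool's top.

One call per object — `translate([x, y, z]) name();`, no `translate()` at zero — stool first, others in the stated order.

stool();
translate([12, 19, 423]) spool();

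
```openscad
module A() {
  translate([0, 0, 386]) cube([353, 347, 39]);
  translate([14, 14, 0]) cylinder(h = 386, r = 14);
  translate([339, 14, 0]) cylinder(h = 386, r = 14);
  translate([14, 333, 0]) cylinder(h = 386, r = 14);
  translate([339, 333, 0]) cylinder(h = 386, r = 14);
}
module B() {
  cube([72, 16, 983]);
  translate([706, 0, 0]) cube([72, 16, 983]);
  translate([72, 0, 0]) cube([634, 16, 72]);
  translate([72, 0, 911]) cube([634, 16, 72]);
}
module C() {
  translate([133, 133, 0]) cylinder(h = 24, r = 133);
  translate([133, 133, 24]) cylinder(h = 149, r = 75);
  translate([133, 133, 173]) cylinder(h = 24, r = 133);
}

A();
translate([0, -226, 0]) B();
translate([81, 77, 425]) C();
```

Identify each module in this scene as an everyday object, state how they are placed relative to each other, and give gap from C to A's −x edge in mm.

The spool's min-x is at 81; the stool's min-x is 0; gap = 81 mm.

A is a stool. B is a picture frame. C is a spool. The picture frame is on the floor beside the stool on its −y side. The spool is on top of the stool. The gap from the spool to the stool's −x edge is 81 mm.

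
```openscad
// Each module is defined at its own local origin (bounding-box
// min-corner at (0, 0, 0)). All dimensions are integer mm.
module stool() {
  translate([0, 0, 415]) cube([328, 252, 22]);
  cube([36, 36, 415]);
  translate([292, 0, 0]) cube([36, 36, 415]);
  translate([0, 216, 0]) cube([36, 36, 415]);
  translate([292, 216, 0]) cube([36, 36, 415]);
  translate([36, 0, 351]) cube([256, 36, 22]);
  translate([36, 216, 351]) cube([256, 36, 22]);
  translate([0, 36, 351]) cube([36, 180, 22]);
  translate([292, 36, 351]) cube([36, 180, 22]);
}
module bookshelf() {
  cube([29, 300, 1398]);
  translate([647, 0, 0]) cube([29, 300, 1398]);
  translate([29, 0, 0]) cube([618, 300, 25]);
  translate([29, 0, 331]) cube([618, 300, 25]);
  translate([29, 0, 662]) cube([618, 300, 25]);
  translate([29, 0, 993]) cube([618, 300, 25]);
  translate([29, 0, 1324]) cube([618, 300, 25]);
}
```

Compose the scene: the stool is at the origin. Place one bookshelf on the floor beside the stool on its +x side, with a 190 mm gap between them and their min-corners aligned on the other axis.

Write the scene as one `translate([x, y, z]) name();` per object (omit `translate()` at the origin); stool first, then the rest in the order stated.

stool();
translate([518, 0, 0]) bookshelf();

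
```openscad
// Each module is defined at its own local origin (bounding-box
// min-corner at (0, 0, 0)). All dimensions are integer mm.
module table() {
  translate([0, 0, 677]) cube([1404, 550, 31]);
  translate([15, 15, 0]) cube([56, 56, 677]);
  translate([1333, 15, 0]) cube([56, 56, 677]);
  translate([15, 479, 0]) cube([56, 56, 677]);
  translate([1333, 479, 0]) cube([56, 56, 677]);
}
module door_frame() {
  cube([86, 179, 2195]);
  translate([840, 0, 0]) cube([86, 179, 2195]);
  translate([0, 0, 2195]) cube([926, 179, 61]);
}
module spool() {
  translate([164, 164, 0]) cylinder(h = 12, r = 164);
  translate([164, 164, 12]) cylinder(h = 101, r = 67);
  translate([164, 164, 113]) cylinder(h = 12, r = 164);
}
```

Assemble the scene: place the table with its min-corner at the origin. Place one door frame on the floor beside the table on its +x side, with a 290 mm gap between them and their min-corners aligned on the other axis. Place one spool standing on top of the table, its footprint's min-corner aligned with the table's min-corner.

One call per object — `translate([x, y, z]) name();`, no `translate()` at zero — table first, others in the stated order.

table();
translate([1694, 0, 0]) door_frame();
translate([0, 0, 708]) spool();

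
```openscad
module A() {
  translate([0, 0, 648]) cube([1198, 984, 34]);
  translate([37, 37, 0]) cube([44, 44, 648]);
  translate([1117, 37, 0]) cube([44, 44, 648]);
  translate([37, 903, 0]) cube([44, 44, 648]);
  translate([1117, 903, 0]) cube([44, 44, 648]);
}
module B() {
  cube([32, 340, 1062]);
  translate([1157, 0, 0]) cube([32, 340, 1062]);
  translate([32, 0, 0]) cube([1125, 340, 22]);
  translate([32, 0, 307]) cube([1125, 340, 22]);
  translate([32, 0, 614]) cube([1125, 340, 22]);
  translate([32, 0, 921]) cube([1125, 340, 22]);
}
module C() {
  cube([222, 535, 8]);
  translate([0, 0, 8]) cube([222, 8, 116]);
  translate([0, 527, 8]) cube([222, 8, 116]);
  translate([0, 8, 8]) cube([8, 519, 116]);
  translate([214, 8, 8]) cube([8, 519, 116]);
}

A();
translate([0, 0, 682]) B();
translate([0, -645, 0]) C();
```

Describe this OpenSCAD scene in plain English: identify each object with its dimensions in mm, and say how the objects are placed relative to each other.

A is a table: top 1198 mm (x) × 984 mm (y), 34 mm thick, upper face at z = 682 mm, on four 44×44 mm square legs, each inset 37 mm from the nearest pair of top edges, running from z = 0 to the bottom of the top.

B is an open bookshelf. Two side panels, each 32 mm thick, 340 mm deep and 1062 mm tall, stand 1189 mm apart (outside-to-outside). Between them sit 4 shelves, each 22 mm thick and 340 mm deep, spanning the full gap between the sides. The bottom shelf rests on the floor (its underside at z = 0) and the clear gap between one shelf's top and the next shelf's underside is 285 mm.

C is an open-topped rectangular box: outside dimensions 222×535×124 mm, with a uniform wall and base thickness of 8 mm. The base is a full 222×535 slab on the floor; four walls sit on top of the base. The front and back walls (the −y and +y sides) span the full width; the two side walls fit between them.

The bookshelf is on top of the table. The open box is on the floor beside the table on its −y side.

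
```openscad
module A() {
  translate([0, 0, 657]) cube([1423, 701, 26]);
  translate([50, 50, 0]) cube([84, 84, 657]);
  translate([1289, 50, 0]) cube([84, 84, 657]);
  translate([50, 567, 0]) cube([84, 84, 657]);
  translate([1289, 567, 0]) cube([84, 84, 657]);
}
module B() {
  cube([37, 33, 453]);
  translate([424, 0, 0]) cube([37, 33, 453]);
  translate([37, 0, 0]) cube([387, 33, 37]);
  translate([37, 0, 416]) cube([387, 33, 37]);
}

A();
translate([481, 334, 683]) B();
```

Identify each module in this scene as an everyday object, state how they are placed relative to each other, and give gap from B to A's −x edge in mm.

The picture frame's min-x is at 481; the table's min-x is 0; gap = 481 mm.

A is a table. B is a picture frame. The picture frame is on top of the table, centred. The gap from the picture frame to the table's −x edge is 481 mm.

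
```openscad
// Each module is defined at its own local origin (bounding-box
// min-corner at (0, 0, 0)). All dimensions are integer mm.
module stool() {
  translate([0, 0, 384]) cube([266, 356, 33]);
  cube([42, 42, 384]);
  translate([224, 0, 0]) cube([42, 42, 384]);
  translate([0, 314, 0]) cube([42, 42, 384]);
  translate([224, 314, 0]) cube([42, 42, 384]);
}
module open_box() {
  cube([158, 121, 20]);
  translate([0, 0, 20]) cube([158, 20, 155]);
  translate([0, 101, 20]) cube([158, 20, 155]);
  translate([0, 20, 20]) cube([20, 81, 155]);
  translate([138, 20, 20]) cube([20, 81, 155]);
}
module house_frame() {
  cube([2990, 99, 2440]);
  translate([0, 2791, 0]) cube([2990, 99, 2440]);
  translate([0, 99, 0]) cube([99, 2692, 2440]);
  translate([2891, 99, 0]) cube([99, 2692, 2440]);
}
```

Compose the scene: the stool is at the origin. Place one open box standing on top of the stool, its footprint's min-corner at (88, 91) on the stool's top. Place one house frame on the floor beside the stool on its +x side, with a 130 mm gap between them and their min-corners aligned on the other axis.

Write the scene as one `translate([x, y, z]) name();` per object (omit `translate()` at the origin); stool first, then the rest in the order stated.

stool();
translate([88, 91, 417]) open_box();
translate([396, 0, 0]) house_frame();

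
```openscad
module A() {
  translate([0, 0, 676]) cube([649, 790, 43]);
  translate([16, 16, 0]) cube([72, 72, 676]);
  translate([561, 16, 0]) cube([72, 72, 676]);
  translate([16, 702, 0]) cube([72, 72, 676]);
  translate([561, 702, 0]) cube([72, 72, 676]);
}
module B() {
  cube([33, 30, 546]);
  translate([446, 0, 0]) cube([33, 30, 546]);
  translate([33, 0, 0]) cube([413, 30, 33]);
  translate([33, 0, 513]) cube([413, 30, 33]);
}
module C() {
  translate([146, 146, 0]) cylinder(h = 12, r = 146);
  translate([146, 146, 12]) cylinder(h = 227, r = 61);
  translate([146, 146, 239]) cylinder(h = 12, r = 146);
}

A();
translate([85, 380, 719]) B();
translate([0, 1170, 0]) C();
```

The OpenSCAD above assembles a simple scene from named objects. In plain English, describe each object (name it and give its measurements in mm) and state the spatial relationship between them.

A is a rectangular dining table. The top is 649×790×43 mm with its upper surface at z = 719 mm. It stands on four 72×72 mm square legs, each inset 16 mm from the nearest pair of top edges, running from the floor to the underside of the top.

B is a picture frame with a 413×480 mm rectangular opening (x by z) and a uniform 33 mm border on every side. Frame depth is 30 mm along y. It is built from two vertical stiles running the full outside height and two horizontal rails spanning the gap between the stiles.

C is a spool: two coaxial disc flanges of radius 146 mm and thickness 12 mm, joined by a core cylinder of radius 61 mm and height 227 mm. The lower flange rests on z = 0 and the three cylinders share a vertical axis.

The picture frame is on top of the table, centred. The spool is on the floor beside the table on its +y side.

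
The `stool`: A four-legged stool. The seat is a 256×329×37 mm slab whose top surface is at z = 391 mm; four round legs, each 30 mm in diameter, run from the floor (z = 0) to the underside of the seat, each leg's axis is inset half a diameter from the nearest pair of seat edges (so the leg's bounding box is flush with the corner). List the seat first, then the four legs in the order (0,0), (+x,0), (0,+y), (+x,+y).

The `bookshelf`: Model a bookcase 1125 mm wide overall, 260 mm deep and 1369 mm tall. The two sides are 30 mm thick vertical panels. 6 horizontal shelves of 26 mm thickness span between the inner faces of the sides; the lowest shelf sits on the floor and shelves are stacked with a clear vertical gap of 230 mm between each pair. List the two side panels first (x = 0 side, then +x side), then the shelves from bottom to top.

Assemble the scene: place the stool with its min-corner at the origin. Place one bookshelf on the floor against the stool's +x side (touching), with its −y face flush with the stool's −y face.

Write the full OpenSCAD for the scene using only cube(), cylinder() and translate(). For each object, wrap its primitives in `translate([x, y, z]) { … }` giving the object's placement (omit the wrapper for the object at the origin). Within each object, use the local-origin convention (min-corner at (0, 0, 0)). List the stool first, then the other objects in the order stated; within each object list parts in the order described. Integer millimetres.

translate([0, 0, 354]) cube([256, 329, 37]);
translate([15, 15, 0]) cylinder(h = 354, r = 15);
translate([241, 15, 0]) cylinder(h = 354, r = 15);
translate([15, 314, 0]) cylinder(h = 354, r = 15);
translate([241, 314, 0]) cylinder(h = 354, r = 15);
translate([256, 0, 0]) {
  cube([30, 260, 1369]);
  translate([1095, 0, 0]) cube([30, 260, 1369]);
  translate([30, 0, 0]) cube([1065, 260, 26]);
  translate([30, 0, 256]) cube([1065, 260, 26]);
  translate([30, 0, 512]) cube([1065, 260, 26]);
  translate([30, 0, 768]) cube([1065, 260, 26]);
  translate([30, 0, 1024]) cube([1065, 260, 26]);
  translate([30, 0, 1280]) cube([1065, 260, 26]);
}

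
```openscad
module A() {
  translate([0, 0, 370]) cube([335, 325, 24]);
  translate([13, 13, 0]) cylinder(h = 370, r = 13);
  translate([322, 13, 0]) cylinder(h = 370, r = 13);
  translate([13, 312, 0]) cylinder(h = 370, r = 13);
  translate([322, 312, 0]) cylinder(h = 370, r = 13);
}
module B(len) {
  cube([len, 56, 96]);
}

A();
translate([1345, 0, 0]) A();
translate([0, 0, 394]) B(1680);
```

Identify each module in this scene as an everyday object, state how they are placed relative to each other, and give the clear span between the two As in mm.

Second stool starts at x = 1345; first ends at x = 335; clear span = 1345 − 335 = 1010 mm.

A is a stool. B is a beam. A beam spans the tops of two stools. The clear span between the two stools is 1010 mm.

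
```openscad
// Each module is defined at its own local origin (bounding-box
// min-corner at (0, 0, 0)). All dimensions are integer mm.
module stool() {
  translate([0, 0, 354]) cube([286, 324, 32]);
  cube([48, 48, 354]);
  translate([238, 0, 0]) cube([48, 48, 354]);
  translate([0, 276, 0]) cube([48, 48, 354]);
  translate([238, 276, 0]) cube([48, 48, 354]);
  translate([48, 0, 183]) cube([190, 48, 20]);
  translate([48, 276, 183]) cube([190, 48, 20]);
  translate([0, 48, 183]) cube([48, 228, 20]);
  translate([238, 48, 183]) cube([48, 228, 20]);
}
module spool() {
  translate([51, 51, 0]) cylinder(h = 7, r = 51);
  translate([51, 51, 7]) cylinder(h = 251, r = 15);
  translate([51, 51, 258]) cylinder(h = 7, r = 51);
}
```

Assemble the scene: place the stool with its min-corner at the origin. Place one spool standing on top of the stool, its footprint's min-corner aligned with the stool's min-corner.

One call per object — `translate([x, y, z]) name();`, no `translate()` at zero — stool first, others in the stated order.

stool();
translate([0, 0, 386]) spool();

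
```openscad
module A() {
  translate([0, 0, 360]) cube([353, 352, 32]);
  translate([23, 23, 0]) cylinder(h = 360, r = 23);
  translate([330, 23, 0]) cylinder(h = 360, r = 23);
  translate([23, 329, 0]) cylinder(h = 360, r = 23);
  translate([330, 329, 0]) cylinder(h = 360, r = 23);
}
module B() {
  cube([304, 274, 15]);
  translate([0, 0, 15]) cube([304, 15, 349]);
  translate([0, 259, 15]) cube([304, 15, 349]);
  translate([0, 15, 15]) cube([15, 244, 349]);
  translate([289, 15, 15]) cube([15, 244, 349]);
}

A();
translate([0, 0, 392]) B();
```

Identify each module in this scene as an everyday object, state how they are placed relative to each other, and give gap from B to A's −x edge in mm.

The open box's min-x is at 0; the stool's min-x is 0; gap = 0 mm.

A is a stool. B is an open box. The open box is on top of the stool. The gap from the open box to the stool's −x edge is 0 mm.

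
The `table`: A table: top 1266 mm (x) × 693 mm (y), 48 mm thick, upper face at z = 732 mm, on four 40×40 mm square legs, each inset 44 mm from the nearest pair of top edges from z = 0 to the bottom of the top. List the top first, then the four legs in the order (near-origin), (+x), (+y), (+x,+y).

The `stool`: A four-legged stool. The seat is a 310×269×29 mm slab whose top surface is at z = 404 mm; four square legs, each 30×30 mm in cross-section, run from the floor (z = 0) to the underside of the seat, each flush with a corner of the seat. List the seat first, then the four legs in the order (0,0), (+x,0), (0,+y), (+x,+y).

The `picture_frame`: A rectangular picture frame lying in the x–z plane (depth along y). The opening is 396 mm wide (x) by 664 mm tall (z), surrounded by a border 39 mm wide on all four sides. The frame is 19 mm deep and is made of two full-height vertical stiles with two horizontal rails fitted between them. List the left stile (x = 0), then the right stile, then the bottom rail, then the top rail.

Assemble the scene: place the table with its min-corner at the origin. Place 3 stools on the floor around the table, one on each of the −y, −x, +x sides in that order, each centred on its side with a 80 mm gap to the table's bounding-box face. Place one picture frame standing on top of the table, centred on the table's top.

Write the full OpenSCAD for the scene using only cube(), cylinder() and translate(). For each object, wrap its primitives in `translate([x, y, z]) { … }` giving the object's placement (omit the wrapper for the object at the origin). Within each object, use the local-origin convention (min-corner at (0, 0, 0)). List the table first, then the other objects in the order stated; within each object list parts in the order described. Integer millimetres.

translate([0, 0, 684]) cube([1266, 693, 48]);
translate([44, 44, 0]) cube([40, 40, 684]);
translate([1182, 44, 0]) cube([40, 40, 684]);
translate([44, 609, 0]) cube([40, 40, 684]);
translate([1182, 609, 0]) cube([40, 40, 684]);
translate([478, -349, 0]) {
  translate([0, 0, 375]) cube([310, 269, 29]);
  cube([30, 30, 375]);
  translate([280, 0, 0]) cube([30, 30, 375]);
  translate([0, 239, 0]) cube([30, 30, 375]);
  translate([280, 239, 0]) cube([30, 30, 375]);
}
translate([-390, 212, 0]) {
  translate([0, 0, 375]) cube([310, 269, 29]);
  cube([30, 30, 375]);
  translate([280, 0, 0]) cube([30, 30, 375]);
  translate([0, 239, 0]) cube([30, 30, 375]);
  translate([280, 239, 0]) cube([30, 30, 375]);
}
translate([1346, 212, 0]) {
  translate([0, 0, 375]) cube([310, 269, 29]);
  cube([30, 30, 375]);
  translate([280, 0, 0]) cube([30, 30, 375]);
  translate([0, 239, 0]) cube([30, 30, 375]);
  translate([280, 239, 0]) cube([30, 30, 375]);
}
translate([396, 337, 732]) {
  cube([39, 19, 742]);
  translate([435, 0, 0]) cube([39, 19, 742]);
  translate([39, 0, 0]) cube([396, 19, 39]);
  translate([39, 0, 703]) cube([396, 19, 39]);
}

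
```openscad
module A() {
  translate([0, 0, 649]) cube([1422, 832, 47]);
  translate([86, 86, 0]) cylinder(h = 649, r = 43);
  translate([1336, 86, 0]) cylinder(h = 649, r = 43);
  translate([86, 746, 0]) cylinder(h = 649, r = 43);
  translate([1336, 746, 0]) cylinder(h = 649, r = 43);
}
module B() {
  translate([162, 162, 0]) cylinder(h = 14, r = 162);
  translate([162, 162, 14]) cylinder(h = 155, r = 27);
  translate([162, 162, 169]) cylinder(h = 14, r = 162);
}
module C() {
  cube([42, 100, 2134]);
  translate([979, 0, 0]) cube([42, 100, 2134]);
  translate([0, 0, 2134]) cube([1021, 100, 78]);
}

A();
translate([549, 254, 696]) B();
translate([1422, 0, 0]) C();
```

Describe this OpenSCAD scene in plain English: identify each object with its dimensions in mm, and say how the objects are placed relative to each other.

A is a table: top 1422 mm (x) × 832 mm (y), 47 mm thick, upper face at z = 696 mm, on four round legs of 86 mm diameter, each leg's bounding box inset 43 mm from the nearest pair of top edges, running from z = 0 to the bottom of the top.

B is a spool: two coaxial disc flanges of radius 162 mm and thickness 14 mm, joined by a core cylinder of radius 27 mm and height 155 mm. The lower flange rests on z = 0 and the three cylinders share a vertical axis.

C is a rectangular door frame: two vertical jambs of 42×100 mm section, 2134 mm tall, with a clear opening 937 mm wide between their inner faces. A header 78 mm tall and 100 mm deep lies on top of the jambs and spans the full outside width.

The spool is on top of the table, centred. The door frame is against the table's +x side, with their −y faces flush.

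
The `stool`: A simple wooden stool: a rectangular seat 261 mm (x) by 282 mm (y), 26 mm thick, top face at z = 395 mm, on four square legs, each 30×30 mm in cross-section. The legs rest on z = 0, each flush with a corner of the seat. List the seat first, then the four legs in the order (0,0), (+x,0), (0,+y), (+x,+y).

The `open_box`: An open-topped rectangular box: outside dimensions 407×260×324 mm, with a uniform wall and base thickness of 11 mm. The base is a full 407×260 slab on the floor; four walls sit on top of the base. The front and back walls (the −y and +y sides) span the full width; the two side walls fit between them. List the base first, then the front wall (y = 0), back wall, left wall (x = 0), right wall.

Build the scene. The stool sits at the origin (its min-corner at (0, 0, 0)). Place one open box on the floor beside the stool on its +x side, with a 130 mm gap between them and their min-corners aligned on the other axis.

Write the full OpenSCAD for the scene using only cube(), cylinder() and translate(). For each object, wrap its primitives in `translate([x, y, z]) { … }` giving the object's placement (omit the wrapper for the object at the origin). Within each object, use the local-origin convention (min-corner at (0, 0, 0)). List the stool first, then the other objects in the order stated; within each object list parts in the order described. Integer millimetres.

translate([0, 0, 369]) cube([261, 282, 26]);
cube([30, 30, 369]);
translate([231, 0, 0]) cube([30, 30, 369]);
translate([0, 252, 0]) cube([30, 30, 369]);
translate([231, 252, 0]) cube([30, 30, 369]);
translate([391, 0, 0]) {
  cube([407, 260, 11]);
  translate([0, 0, 11]) cube([407, 11, 313]);
  translate([0, 249, 11]) cube([407, 11, 313]);
  translate([0, 11, 11]) cube([11, 238, 313]);
  translate([396, 11, 11]) cube([11, 238, 313]);
}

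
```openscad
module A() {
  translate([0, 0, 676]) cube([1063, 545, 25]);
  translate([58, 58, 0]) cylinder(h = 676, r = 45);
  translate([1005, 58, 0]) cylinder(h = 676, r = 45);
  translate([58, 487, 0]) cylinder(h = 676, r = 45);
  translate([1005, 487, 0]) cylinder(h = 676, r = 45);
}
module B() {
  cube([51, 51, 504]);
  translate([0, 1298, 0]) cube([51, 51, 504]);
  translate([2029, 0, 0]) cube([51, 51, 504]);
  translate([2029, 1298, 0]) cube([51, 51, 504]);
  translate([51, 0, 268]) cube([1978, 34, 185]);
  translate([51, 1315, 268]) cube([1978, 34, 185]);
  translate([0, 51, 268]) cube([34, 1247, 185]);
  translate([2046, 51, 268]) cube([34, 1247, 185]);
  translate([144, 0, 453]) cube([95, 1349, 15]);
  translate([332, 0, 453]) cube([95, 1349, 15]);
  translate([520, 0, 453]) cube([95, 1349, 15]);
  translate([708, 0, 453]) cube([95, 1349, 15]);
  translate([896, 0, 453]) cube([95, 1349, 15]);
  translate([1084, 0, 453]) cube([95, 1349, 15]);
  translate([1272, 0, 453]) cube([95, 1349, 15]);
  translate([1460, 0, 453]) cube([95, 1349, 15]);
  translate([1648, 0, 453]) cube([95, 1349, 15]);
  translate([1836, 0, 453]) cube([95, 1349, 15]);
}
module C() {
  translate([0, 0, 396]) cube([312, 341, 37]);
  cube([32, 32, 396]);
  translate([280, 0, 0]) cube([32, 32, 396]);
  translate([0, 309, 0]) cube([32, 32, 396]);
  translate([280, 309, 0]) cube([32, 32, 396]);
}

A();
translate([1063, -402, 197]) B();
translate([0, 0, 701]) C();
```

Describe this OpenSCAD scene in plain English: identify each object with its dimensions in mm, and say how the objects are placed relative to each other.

A is a table: top 1063 mm (x) × 545 mm (y), 25 mm thick, upper face at z = 701 mm, on four round legs of 90 mm diameter, each leg's bounding box inset 13 mm from the nearest pair of top edges, running from z = 0 to the bottom of the top.

B is a bed frame 2080 mm long (x) by 1349 mm wide (y). Four 51×51 mm corner posts, 504 mm tall, at the corners of the footprint. Four rails of 34 mm thickness and 185 mm height run between adjacent posts with their undersides at z = 268 mm, their outer faces flush with the outside of the frame (the two x-running rails run between the posts' inner faces; the two y-running rails run between the posts' inner faces). 10 slats, each 95 mm wide (x) and 15 mm thick, lie across the top of the two x-running rails, running the full 1349 mm width of the frame in y; the slats are evenly spaced along x between the inner faces of the end posts with equal gaps (rounded down to the nearest mm) at the −x end and between each pair — any rounding remainder accumulates at the +x end.

C is a four-legged stool. The seat is 312×341 mm, 37 mm thick, top at z = 433 mm. It stands on four square legs, each 32×32 mm in cross-section, from z = 0 to the seat underside, each flush with a corner of the seat.

The bed frame is beside the table with their tops flush at z = 701. The stool is on top of the table.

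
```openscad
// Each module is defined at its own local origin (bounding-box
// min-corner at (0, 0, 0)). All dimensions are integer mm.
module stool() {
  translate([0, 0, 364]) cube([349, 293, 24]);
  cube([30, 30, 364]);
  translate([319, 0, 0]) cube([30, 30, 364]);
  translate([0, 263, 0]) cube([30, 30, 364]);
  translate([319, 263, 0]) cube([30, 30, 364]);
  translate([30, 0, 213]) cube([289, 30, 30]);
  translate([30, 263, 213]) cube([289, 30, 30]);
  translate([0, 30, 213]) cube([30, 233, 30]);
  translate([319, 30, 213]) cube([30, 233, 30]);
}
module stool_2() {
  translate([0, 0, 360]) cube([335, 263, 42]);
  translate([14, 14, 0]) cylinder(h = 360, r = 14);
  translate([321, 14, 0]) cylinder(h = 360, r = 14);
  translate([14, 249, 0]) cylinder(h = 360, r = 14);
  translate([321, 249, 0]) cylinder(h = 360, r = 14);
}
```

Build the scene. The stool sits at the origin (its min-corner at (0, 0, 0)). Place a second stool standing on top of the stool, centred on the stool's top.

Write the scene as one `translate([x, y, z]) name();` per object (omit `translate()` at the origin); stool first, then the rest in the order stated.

stool();
translate([7, 15, 388]) stool_2();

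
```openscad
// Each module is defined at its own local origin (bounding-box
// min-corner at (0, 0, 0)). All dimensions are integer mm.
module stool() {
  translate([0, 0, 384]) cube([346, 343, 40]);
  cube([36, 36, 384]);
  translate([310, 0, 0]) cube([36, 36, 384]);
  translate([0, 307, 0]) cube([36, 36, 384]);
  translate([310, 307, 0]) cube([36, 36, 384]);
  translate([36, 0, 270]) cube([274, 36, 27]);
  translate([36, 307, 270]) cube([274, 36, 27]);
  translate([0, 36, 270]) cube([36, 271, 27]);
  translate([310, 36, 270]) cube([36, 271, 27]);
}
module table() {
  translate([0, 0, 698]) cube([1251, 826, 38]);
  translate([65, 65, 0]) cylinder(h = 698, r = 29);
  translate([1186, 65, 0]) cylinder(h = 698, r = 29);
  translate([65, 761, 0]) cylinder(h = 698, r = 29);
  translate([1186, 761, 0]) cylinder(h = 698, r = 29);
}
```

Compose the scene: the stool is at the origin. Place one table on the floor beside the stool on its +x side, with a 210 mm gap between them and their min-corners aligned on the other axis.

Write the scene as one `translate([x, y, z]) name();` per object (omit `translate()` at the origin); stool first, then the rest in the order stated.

stool();
translate([556, 0, 0]) table();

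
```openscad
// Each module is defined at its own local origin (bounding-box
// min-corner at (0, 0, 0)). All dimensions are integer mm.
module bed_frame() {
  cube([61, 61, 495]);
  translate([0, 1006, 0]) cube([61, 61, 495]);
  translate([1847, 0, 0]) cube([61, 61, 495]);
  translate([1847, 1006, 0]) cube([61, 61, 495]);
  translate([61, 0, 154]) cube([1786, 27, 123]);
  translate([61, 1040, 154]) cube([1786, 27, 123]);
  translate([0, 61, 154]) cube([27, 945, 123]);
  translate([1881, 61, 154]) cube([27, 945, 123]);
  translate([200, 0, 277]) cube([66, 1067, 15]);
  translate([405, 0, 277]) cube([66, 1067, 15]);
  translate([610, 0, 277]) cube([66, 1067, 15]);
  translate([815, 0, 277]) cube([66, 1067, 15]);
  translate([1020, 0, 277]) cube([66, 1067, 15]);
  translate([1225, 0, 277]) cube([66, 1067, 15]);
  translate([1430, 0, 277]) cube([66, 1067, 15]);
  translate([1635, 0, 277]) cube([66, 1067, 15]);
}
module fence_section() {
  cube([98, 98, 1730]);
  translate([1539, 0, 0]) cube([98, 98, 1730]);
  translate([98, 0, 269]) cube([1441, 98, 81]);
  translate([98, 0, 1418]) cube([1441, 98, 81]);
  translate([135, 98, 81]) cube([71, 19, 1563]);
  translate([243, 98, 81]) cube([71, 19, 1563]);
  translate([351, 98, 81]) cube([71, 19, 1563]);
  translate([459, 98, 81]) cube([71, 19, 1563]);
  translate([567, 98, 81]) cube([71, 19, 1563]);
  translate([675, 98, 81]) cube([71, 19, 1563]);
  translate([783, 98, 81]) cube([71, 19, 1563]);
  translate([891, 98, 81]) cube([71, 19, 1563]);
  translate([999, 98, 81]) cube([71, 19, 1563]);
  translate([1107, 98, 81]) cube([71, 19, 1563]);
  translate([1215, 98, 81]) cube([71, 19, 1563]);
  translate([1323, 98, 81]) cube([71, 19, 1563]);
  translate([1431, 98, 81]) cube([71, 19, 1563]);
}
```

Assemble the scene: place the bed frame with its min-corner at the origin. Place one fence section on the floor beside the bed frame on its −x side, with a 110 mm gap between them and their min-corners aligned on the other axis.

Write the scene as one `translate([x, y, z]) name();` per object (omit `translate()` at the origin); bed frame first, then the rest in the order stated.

bed_frame();
translate([-1747, 0, 0]) fence_section();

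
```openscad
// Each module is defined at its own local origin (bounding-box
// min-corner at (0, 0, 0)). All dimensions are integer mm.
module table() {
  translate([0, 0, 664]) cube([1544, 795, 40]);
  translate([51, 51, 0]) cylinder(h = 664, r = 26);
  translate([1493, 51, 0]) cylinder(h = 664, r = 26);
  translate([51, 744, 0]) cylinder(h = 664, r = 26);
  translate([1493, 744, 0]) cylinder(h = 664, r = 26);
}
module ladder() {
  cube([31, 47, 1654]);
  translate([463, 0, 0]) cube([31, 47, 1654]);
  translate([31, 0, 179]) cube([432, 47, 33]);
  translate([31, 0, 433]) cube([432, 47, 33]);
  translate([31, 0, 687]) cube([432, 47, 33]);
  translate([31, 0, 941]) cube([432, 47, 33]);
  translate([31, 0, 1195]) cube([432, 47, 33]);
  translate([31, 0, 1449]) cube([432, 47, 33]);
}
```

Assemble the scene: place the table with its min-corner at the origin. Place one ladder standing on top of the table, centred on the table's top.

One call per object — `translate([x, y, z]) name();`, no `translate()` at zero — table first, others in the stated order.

table();
translate([525, 374, 704]) ladder();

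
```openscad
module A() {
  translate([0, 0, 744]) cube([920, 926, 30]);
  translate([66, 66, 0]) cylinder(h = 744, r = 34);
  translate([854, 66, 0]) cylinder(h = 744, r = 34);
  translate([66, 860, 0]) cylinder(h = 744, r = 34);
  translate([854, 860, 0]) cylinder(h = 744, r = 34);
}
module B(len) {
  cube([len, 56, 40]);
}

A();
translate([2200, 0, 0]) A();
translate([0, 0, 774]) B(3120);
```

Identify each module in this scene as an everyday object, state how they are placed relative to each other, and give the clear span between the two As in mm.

Second table starts at x = 2200; first ends at x = 920; clear span = 2200 − 920 = 1280 mm.

A is a table. B is a beam. A beam spans the tops of two tables. The clear span between the two tables is 1280 mm.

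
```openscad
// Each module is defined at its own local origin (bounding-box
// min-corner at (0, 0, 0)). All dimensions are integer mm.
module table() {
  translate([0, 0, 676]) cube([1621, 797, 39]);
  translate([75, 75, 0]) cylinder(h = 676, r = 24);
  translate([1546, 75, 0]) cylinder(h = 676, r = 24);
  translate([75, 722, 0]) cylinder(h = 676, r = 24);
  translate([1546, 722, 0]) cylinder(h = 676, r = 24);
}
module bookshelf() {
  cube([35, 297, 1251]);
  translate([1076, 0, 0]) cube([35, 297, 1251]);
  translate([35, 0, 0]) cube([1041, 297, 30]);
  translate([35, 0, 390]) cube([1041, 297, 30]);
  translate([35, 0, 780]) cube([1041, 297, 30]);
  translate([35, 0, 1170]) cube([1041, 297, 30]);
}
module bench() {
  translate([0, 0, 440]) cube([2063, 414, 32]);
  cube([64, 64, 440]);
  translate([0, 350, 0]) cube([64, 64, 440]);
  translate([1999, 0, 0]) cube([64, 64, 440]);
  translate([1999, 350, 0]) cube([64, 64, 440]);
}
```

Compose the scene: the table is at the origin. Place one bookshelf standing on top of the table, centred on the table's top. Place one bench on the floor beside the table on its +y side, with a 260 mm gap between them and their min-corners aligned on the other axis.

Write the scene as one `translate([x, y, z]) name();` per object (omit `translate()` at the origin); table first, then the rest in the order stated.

table();
translate([255, 250, 715]) bookshelf();
translate([0, 1057, 0]) bench();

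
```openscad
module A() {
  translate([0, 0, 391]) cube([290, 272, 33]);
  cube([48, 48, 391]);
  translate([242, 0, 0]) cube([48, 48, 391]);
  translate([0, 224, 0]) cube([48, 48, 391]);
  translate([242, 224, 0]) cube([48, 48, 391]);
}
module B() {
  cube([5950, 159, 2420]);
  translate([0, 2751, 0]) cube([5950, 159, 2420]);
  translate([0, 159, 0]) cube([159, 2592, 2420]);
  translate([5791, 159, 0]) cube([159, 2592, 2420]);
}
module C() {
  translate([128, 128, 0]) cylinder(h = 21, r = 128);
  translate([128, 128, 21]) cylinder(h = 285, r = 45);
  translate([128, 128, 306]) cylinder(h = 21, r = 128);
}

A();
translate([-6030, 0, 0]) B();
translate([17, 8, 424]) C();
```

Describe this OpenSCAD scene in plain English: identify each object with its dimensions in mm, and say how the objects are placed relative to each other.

A is a four-legged stool. The seat is a 290×272×33 mm slab whose top surface is at z = 424 mm; four square legs, each 48×48 mm in cross-section, run from the floor (z = 0) to the underside of the seat, each flush with a corner of the seat.

B is the wall frame of a small rectangular building: four walls, each 2420 mm tall and 159 mm thick, enclosing a footprint 5950 mm (x) by 2910 mm (y) outside-to-outside, with no floor or roof. The front and back walls (the −y and +y sides) span the full width; the two side walls fit between them.

C is a spool: two coaxial disc flanges of radius 128 mm and thickness 21 mm, joined by a core cylinder of radius 45 mm and height 285 mm. The lower flange rests on z = 0 and the three cylinders share a vertical axis.

The house frame is on the floor beside the stool on its −x side. The spool is on top of the stool, centred.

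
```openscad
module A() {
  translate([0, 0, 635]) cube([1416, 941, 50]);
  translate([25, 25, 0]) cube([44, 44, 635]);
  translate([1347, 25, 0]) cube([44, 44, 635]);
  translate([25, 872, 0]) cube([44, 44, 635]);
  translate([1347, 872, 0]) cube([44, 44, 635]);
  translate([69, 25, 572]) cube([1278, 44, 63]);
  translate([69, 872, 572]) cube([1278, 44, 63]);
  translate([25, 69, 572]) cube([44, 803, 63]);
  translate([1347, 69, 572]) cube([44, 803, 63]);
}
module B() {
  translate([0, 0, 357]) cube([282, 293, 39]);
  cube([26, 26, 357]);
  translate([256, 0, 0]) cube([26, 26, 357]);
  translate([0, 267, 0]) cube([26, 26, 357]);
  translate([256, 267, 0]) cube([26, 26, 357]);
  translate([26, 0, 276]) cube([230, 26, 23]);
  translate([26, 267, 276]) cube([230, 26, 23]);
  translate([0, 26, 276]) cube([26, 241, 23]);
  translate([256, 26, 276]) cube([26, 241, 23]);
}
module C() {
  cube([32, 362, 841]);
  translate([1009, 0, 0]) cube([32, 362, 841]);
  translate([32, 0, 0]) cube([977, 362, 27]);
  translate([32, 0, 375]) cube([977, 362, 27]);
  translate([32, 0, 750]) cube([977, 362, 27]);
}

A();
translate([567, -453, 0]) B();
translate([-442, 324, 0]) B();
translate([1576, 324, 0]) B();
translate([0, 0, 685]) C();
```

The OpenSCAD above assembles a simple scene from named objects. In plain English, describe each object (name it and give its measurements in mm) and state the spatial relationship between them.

A is a table: top 1416 mm (x) × 941 mm (y), 50 mm thick, upper face at z = 685 mm, on four 44×44 mm square legs, each inset 25 mm from the nearest pair of top edges, running from z = 0 to the bottom of the top. Four apron rails, 44 mm thick and 63 mm tall, run between adjacent legs with their top edges flush with the underside of the top and their outer faces flush with the legs' outer faces.

B is a four-legged stool. The seat is 282×293 mm, 39 mm thick, top at z = 396 mm. It stands on four square legs, each 26×26 mm in cross-section, from z = 0 to the seat underside, each flush with a corner of the seat. Four stretchers, 26 mm wide and 23 mm tall, connect adjacent legs with their undersides at z = 276 mm, each running between the inner faces of the legs it joins and aligned with the legs' outer faces on the other axis.

C is a bookshelf 1041 mm wide overall, 362 mm deep and 841 mm tall. The two sides are 32 mm thick vertical panels. 3 horizontal shelves of 27 mm thickness span between the inner faces of the sides; the lowest shelf sits on the floor and shelves are stacked with a clear vertical gap of 348 mm between each pair.

Three stools sit around the table at the −y, −x, +x sides. The bookshelf is on top of the table.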